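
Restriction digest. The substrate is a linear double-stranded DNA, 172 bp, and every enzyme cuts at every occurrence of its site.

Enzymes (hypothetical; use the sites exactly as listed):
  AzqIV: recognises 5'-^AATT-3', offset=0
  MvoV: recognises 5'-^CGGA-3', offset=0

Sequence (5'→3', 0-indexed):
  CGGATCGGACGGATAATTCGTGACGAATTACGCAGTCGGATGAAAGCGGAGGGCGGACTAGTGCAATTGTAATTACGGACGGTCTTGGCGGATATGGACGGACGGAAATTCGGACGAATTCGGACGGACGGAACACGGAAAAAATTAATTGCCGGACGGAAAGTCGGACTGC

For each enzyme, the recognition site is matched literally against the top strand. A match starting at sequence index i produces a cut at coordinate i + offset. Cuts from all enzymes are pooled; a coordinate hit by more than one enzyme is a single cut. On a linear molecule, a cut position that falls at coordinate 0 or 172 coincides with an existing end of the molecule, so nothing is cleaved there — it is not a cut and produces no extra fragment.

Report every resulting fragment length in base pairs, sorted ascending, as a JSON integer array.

Site scan:
  AzqIV (AATT, off=0): starts [14, 25, 64, 70, 106, 116, 142, 146] → cuts [14, 25, 64, 70, 106, 116, 142, 146]
  MvoV (CGGA, off=0): starts [0, 5, 9, 36, 46, 53, 75, 88, 98, 102, 110, 120, 124, 128, 135, 152, 156, 164] → cuts [5, 9, 36, 46, 53, 75, 88, 98, 102, 110, 120, 124, 128, 135, 152, 156, 164] (position 0 is a terminus of the linear molecule — no cut)

Pooled cuts: [5, 9, 14, 25, 36, 46, 53, 64, 70, 75, 88, 98, 102, 106, 110, 116, 120, 124, 128, 135, 142, 146, 152, 156, 164]

Fragments:
  [0,5): 5 bp
  [5,9): 4 bp
  [9,14): 5 bp
  [14,25): 11 bp
  [25,36): 11 bp
  [36,46): 10 bp
  [46,53): 7 bp
  [53,64): 11 bp
  [64,70): 6 bp
  [70,75): 5 bp
  [75,88): 13 bp
  [88,98): 10 bp
  [98,102): 4 bp
  [102,106): 4 bp
  [106,110): 4 bp
  [110,116): 6 bp
  [116,120): 4 bp
  [120,124): 4 bp
  [124,128): 4 bp
  [128,135): 7 bp
  [135,142): 7 bp
  [142,146): 4 bp
  [146,152): 6 bp
  [152,156): 4 bp
  [156,164): 8 bp
  [164,172): 8 bp

[4,4,4,4,4,4,4,4,4,5,5,5,6,6,6,7,7,7,8,8,10,10,11,11,11,13]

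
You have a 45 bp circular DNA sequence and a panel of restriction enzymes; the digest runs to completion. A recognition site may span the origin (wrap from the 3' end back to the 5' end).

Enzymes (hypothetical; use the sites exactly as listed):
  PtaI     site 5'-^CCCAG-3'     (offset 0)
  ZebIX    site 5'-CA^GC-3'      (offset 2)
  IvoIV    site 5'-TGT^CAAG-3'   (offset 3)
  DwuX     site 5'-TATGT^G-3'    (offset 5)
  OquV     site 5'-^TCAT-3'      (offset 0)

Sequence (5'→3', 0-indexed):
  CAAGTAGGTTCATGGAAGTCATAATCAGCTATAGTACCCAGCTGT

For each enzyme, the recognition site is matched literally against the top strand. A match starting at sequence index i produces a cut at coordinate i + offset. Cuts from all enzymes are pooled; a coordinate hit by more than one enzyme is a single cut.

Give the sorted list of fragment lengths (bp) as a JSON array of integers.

Scan for sites:
  PtaI (CCCAG, off=0): starts [36] → cuts [36]
  ZebIX (CAGC, off=2): starts [25, 38] → cuts [27, 40]
  IvoIV (TGTCAAG, off=3): starts [42] → cuts [0]
  DwuX (TATGTG, off=5): no sites
  OquV (TCAT, off=0): starts [9, 18] → cuts [9, 18]

Pooled cuts: [0, 9, 18, 27, 36, 40]

Fragment lengths:
  0→9: 9 bp
  9→18: 9 bp
  18→27: 9 bp
  27→36: 9 bp
  36→40: 4 bp
  40→0 (wrap): 45-40+0 = 5 bp

[4,5,9,9,9,9]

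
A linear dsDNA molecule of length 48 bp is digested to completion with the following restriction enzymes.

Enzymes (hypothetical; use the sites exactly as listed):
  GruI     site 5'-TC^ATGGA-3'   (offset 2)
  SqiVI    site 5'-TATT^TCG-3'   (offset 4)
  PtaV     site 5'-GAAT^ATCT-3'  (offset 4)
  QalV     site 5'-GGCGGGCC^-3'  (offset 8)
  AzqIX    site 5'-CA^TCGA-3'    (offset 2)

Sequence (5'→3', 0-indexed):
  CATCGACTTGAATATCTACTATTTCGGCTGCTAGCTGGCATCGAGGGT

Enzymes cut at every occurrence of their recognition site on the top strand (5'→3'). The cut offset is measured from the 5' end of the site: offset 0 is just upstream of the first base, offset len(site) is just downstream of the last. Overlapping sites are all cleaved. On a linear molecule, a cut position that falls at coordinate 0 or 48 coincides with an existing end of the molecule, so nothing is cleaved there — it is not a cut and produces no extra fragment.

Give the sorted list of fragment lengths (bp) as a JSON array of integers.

Site scan:
  GruI (TCATGGA, off=2): no sites
  SqiVI (TATTTCG, off=4): starts [19] → cuts [23]
  PtaV (GAATATCT, off=4): starts [9] → cuts [13]
  QalV (GGCGGGCC, off=8): no sites
  AzqIX (CATCGA, off=2): starts [0, 38] → cuts [2, 40]

All cut coordinates (distinct, sorted): [2, 13, 23, 40]

Fragments:
  [0,2): 2 bp
  [2,13): 11 bp
  [13,23): 10 bp
  [23,40): 17 bp
  [40,48): 8 bp

[2,8,10,11,17]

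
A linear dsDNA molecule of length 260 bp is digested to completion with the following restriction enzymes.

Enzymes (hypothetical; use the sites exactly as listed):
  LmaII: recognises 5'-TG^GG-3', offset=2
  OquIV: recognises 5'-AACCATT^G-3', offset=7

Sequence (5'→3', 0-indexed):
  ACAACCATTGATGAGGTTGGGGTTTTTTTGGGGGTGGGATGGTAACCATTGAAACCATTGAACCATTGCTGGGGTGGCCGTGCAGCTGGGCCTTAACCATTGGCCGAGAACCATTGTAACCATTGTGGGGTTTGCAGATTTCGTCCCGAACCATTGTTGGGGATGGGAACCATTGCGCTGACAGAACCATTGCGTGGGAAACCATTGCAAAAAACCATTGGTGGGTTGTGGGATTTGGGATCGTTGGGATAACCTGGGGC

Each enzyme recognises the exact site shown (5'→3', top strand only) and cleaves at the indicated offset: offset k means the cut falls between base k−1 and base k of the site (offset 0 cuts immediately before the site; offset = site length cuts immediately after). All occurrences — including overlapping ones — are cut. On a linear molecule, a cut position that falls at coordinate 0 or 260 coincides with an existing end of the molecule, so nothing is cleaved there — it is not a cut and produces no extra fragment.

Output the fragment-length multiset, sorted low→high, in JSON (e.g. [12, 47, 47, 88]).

Per-enzyme occurrences:
  LmaII TGGG/2: at [17, 28, 34, 69, 86, 125, 157, 163, 194, 221, 228, 235, 244, 254] ⇒ [19, 30, 36, 71, 88, 127, 159, 165, 196, 223, 230, 237, 246, 256]
  OquIV AACCATTG/7: at [2, 43, 52, 60, 94, 108, 117, 148, 167, 184, 199, 212] ⇒ [9, 50, 59, 67, 101, 115, 124, 155, 174, 191, 206, 219]

All cut coordinates (distinct, sorted): [9, 19, 30, 36, 50, 59, 67, 71, 88, 101, 115, 124, 127, 155, 159, 165, 174, 191, 196, 206, 219, 223, 230, 237, 246, 256]

Fragments:
  [0,9): 9 bp
  [9,19): 10 bp
  [19,30): 11 bp
  [30,36): 6 bp
  [36,50): 14 bp
  [50,59): 9 bp
  [59,67): 8 bp
  [67,71): 4 bp
  [71,88): 17 bp
  [88,101): 13 bp
  [101,115): 14 bp
  [115,124): 9 bp
  [124,127): 3 bp
  [127,155): 28 bp
  [155,159): 4 bp
  [159,165): 6 bp
  [165,174): 9 bp
  [174,191): 17 bp
  [191,196): 5 bp
  [196,206): 10 bp
  [206,219): 13 bp
  [219,223): 4 bp
  [223,230): 7 bp
  [230,237): 7 bp
  [237,246): 9 bp
  [246,256): 10 bp
  [256,260): 4 bp

[3,4,4,4,4,5,6,6,7,7,8,9,9,9,9,9,10,10,10,11,13,13,14,14,17,17,28]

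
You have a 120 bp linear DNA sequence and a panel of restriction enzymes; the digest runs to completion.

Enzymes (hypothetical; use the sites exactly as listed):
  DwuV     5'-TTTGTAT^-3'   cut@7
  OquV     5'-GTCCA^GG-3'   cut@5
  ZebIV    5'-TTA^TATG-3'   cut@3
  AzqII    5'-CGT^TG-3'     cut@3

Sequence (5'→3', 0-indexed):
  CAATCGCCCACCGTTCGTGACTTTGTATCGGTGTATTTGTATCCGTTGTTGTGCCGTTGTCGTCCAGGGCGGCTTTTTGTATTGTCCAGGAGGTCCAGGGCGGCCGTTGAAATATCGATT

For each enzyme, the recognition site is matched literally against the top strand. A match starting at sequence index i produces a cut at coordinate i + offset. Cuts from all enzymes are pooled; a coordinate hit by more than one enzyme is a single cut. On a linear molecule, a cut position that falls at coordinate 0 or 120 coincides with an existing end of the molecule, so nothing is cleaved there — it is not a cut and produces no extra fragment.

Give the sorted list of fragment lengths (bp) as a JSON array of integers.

[4,6,9,9,10,11,13,14,16,28]

Site scan:
  DwuV (TTTGTAT, off=7): starts [21, 35, 75] → cuts [28, 42, 82]
  OquV (GTCCAGG, off=5): starts [61, 83, 92] → cuts [66, 88, 97]
  ZebIV (TTATATG, off=3): no sites
  AzqII (CGTTG, off=3): starts [43, 54, 104] → cuts [46, 57, 107]

All cut coordinates (distinct, sorted): [28, 42, 46, 57, 66, 82, 88, 97, 107]

Fragment lengths:
  [0,28): 28 bp
  [28,42): 14 bp
  [42,46): 4 bp
  [46,57): 11 bp
  [57,66): 9 bp
  [66,82): 16 bp
  [82,88): 6 bp
  [88,97): 9 bp
  [97,107): 10 bp
  [107,120): 13 bp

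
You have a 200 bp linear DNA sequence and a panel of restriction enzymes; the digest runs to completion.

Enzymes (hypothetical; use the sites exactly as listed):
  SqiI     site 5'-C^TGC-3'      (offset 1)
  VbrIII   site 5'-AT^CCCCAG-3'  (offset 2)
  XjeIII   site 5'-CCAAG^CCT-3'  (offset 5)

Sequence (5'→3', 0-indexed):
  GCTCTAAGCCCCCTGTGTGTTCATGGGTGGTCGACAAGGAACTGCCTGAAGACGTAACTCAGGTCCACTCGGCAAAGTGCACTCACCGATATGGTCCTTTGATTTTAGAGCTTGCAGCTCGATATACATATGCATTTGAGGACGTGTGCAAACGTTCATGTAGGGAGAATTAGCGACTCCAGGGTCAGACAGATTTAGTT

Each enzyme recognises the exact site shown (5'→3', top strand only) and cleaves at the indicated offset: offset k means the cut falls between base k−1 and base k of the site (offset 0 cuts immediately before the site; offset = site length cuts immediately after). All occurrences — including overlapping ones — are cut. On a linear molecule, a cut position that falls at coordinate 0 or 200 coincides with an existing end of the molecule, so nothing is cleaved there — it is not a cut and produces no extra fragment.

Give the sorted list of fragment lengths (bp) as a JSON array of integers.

Scan for sites:
  SqiI (CTGC, off=1): starts [41] → cuts [42]
  VbrIII (ATCCCCAG, off=2): no sites
  XjeIII (CCAAGCCT, off=5): no sites

All cut coordinates (distinct, sorted): [42]

Fragments:
  [0,42): 42 bp
  [42,200): 158 bp

[42,158]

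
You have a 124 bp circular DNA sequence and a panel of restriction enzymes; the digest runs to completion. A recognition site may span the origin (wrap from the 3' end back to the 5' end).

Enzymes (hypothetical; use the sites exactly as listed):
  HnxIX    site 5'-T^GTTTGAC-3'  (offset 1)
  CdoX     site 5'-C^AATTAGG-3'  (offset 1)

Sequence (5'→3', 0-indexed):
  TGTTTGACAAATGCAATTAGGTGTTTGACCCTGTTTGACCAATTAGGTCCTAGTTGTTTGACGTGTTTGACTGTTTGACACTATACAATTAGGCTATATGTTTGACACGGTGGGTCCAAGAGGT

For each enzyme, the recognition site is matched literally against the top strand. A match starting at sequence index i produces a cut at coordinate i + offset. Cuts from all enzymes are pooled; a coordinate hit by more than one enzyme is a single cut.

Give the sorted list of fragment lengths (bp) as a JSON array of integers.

[8,8,8,9,10,13,13,14,15,26]

Site scan:
  HnxIX (TGTTTGAC, off=1): starts [0, 21, 31, 54, 63, 71, 98] → cuts [1, 22, 32, 55, 64, 72, 99]
  CdoX (CAATTAGG, off=1): starts [13, 39, 85] → cuts [14, 40, 86]

All cut coordinates (distinct, sorted): [1, 14, 22, 32, 40, 55, 64, 72, 86, 99]

Fragment lengths:
  1→14: 13 bp
  14→22: 8 bp
  22→32: 10 bp
  32→40: 8 bp
  40→55: 15 bp
  55→64: 9 bp
  64→72: 8 bp
  72→86: 14 bp
  86→99: 13 bp
  99→1 (wrap): 124-99+1 = 26 bp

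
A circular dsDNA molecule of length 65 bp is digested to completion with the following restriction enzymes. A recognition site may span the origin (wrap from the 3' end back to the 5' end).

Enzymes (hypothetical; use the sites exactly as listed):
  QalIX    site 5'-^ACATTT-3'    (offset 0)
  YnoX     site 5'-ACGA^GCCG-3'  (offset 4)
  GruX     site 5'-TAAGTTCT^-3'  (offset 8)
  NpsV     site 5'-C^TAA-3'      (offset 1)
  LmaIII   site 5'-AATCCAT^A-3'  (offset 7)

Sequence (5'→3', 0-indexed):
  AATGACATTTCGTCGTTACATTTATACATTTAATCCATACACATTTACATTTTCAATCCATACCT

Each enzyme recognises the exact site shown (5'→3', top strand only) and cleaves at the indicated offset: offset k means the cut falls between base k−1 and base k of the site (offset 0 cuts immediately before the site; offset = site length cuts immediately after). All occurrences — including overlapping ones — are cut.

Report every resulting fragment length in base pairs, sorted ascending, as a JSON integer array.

Site scan:
  QalIX (ACATTT, off=0): starts [4, 17, 25, 40, 46] → cuts [4, 17, 25, 40, 46]
  YnoX (ACGAGCCG, off=4): no sites
  GruX (TAAGTTCT, off=8): no sites
  NpsV (CTAA, off=1): starts [63] → cuts [64]
  LmaIII (AATCCATA, off=7): starts [31, 54] → cuts [38, 61]

All cut coordinates (distinct, sorted): [4, 17, 25, 38, 40, 46, 61, 64]

Fragments:
  4→17: 13 bp
  17→25: 8 bp
  25→38: 13 bp
  38→40: 2 bp
  40→46: 6 bp
  46→61: 15 bp
  61→64: 3 bp
  64→4 (wrap): 65-64+4 = 5 bp

[2,3,5,6,8,13,13,15]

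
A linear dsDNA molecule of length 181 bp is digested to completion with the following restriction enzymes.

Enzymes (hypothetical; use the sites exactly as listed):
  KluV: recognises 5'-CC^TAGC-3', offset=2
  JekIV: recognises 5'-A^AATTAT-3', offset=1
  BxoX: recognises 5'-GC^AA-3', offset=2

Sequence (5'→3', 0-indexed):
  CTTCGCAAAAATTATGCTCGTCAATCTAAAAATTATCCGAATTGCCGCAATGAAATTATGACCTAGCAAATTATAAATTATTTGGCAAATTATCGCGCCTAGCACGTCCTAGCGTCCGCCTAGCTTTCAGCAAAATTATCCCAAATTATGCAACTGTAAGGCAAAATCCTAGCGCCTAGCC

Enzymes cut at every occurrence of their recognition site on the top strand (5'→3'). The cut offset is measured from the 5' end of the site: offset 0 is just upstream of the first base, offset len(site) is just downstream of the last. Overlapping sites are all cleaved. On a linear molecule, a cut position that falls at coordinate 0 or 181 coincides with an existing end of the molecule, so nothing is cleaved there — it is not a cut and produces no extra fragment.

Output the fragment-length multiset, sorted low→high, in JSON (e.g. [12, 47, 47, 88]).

Per-enzyme occurrences:
  KluV (CCTAGC, off=2): starts [61, 97, 107, 118, 167, 174] → cuts [63, 99, 109, 120, 169, 176]
  JekIV (AAATTAT, off=1): starts [8, 29, 52, 67, 74, 86, 132, 142] → cuts [9, 30, 53, 68, 75, 87, 133, 143]
  BxoX (GCAA, off=2): starts [4, 46, 65, 84, 129, 149, 160] → cuts [6, 48, 67, 86, 131, 151, 162]

All cut coordinates (distinct, sorted): [6, 9, 30, 48, 53, 63, 67, 68, 75, 86, 87, 99, 109, 120, 131, 133, 143, 151, 162, 169, 176]

Fragments:
  [0,6): 6 bp
  [6,9): 3 bp
  [9,30): 21 bp
  [30,48): 18 bp
  [48,53): 5 bp
  [53,63): 10 bp
  [63,67): 4 bp
  [67,68): 1 bp
  [68,75): 7 bp
  [75,86): 11 bp
  [86,87): 1 bp
  [87,99): 12 bp
  [99,109): 10 bp
  [109,120): 11 bp
  [120,131): 11 bp
  [131,133): 2 bp
  [133,143): 10 bp
  [143,151): 8 bp
  [151,162): 11 bp
  [162,169): 7 bp
  [169,176): 7 bp
  [176,181): 5 bp

[1,1,2,3,4,5,5,6,7,7,7,8,10,10,10,11,11,11,11,12,18,21]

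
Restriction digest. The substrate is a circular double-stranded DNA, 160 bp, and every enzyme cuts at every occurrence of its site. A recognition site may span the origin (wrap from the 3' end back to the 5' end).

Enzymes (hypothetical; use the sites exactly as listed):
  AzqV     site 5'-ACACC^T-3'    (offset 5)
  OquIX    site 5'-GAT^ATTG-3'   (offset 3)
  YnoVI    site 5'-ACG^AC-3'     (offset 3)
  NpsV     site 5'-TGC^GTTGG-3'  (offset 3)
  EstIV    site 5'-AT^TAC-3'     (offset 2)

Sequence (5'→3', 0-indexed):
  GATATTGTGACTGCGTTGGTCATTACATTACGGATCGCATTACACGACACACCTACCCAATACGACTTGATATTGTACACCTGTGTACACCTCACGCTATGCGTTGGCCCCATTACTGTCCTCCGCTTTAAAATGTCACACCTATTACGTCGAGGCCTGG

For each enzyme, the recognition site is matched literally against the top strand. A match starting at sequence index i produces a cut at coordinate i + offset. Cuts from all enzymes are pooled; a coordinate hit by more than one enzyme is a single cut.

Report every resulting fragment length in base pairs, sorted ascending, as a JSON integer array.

Scan for sites:
  AzqV ACACCT/5: at [48, 76, 86, 137] ⇒ [53, 81, 91, 142]
  OquIX GATATTG/3: at [0, 68] ⇒ [3, 71]
  YnoVI ACGAC/3: at [43, 61] ⇒ [46, 64]
  NpsV TGCGTTGG/3: at [11, 99] ⇒ [14, 102]
  EstIV ATTAC/2: at [21, 26, 38, 111, 143] ⇒ [23, 28, 40, 113, 145]

Pooled cuts: [3, 14, 23, 28, 40, 46, 53, 64, 71, 81, 91, 102, 113, 142, 145]

Fragments:
  3→14: 11 bp
  14→23: 9 bp
  23→28: 5 bp
  28→40: 12 bp
  40→46: 6 bp
  46→53: 7 bp
  53→64: 11 bp
  64→71: 7 bp
  71→81: 10 bp
  81→91: 10 bp
  91→102: 11 bp
  102→113: 11 bp
  113→142: 29 bp
  142→145: 3 bp
  145→3 (wrap): 160-145+3 = 18 bp

[3,5,6,7,7,9,10,10,11,11,11,11,12,18,29]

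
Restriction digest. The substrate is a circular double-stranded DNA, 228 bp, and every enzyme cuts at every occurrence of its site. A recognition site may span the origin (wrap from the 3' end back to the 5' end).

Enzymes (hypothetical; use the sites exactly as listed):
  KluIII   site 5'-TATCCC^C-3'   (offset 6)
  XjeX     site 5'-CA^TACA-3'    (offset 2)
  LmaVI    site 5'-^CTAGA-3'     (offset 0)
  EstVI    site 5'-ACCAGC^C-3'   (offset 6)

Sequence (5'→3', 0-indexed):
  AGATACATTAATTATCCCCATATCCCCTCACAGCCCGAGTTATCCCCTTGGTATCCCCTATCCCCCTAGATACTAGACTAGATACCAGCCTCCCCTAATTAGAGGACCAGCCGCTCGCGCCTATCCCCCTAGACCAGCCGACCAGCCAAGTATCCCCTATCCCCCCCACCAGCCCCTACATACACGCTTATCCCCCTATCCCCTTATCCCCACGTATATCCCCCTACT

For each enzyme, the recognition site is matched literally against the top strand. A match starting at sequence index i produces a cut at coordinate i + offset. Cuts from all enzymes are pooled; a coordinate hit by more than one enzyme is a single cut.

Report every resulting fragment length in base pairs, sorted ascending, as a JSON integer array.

Site scan:
  KluIII TATCCCC/6: at [12, 20, 40, 51, 58, 121, 150, 157, 188, 196, 204, 216] ⇒ [18, 26, 46, 57, 64, 127, 156, 163, 194, 202, 210, 222]
  XjeX CATACA/2: at [178] ⇒ [180]
  LmaVI CTAGA/0: at [65, 72, 77, 128, 226] ⇒ [65, 72, 77, 128, 226]
  EstVI ACCAGCC/6: at [83, 105, 132, 140, 167] ⇒ [89, 111, 138, 146, 173]

All cut coordinates (distinct, sorted): [18, 26, 46, 57, 64, 65, 72, 77, 89, 111, 127, 128, 138, 146, 156, 163, 173, 180, 194, 202, 210, 222, 226]

Fragments:
  18→26: 8 bp
  26→46: 20 bp
  46→57: 11 bp
  57→64: 7 bp
  64→65: 1 bp
  65→72: 7 bp
  72→77: 5 bp
  77→89: 12 bp
  89→111: 22 bp
  111→127: 16 bp
  127→128: 1 bp
  128→138: 10 bp
  138→146: 8 bp
  146→156: 10 bp
  156→163: 7 bp
  163→173: 10 bp
  173→180: 7 bp
  180→194: 14 bp
  194→202: 8 bp
  202→210: 8 bp
  210→222: 12 bp
  222→226: 4 bp
  226→18 (wrap): 228-226+18 = 20 bp

[1,1,4,5,7,7,7,7,8,8,8,8,10,10,10,11,12,12,14,16,20,20,22]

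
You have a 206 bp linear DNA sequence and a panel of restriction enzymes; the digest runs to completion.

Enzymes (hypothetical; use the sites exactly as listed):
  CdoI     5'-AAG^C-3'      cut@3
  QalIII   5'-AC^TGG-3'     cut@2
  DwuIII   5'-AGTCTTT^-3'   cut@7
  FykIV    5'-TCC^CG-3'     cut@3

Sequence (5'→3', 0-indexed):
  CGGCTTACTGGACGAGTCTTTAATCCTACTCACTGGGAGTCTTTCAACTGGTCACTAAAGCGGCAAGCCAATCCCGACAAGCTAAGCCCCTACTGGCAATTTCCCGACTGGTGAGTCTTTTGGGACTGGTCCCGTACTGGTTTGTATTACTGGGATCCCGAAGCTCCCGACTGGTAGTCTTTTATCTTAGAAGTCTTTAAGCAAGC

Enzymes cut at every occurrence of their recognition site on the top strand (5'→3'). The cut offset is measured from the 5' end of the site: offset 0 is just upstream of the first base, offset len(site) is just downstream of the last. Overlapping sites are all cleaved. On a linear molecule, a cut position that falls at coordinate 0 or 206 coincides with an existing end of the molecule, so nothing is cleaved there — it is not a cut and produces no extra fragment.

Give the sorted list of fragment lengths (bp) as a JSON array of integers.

[1,3,4,4,4,4,4,5,5,5,6,6,7,7,7,7,8,8,11,11,11,12,12,12,13,13,16]

Site scan:
  CdoI (AAGC, off=3): starts [57, 64, 78, 83, 160, 198, 202] → cuts [60, 67, 81, 86, 163, 201, 205]
  QalIII (ACTGG, off=2): starts [6, 31, 46, 91, 106, 124, 135, 148, 169] → cuts [8, 33, 48, 93, 108, 126, 137, 150, 171]
  DwuIII (AGTCTTT, off=7): starts [14, 37, 113, 175, 191] → cuts [21, 44, 120, 182, 198]
  FykIV (TCCCG, off=3): starts [71, 101, 129, 155, 164] → cuts [74, 104, 132, 158, 167]

Pooled cuts: [8, 21, 33, 44, 48, 60, 67, 74, 81, 86, 93, 104, 108, 120, 126, 132, 137, 150, 158, 163, 167, 171, 182, 198, 201, 205]

Fragment lengths:
  [0,8): 8 bp
  [8,21): 13 bp
  [21,33): 12 bp
  [33,44): 11 bp
  [44,48): 4 bp
  [48,60): 12 bp
  [60,67): 7 bp
  [67,74): 7 bp
  [74,81): 7 bp
  [81,86): 5 bp
  [86,93): 7 bp
  [93,104): 11 bp
  [104,108): 4 bp
  [108,120): 12 bp
  [120,126): 6 bp
  [126,132): 6 bp
  [132,137): 5 bp
  [137,150): 13 bp
  [150,158): 8 bp
  [158,163): 5 bp
  [163,167): 4 bp
  [167,171): 4 bp
  [171,182): 11 bp
  [182,198): 16 bp
  [198,201): 3 bp
  [201,205): 4 bp
  [205,206): 1 bp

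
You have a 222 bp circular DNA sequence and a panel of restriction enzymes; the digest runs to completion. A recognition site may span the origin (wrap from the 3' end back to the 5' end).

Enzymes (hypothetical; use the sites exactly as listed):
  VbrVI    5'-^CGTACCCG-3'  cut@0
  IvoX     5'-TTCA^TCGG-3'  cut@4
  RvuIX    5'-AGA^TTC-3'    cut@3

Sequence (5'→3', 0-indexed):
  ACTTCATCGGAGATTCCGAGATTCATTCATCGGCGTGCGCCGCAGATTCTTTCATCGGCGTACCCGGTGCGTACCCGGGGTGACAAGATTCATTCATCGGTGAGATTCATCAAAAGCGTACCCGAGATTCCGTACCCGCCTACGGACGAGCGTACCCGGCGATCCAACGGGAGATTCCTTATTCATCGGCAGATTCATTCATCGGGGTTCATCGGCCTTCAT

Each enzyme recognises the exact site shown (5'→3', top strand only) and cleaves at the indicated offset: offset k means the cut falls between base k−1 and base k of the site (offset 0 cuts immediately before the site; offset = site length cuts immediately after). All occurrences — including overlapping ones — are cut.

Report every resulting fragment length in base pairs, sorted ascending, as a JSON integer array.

[3,4,7,8,8,8,8,8,8,9,10,11,11,11,11,17,17,19,20,24]

Site scan:
  VbrVI CGTACCCG/0: at [58, 69, 116, 130, 150] ⇒ [58, 69, 116, 130, 150]
  IvoX TTCATCGG/4: at [2, 25, 50, 92, 181, 197, 207] ⇒ [6, 29, 54, 96, 185, 201, 211]
  RvuIX AGATTC/3: at [10, 18, 43, 85, 102, 124, 171, 190] ⇒ [13, 21, 46, 88, 105, 127, 174, 193]

Pooled cuts: [6, 13, 21, 29, 46, 54, 58, 69, 88, 96, 105, 116, 127, 130, 150, 174, 185, 193, 201, 211]

Fragment lengths:
  6→13: 7 bp
  13→21: 8 bp
  21→29: 8 bp
  29→46: 17 bp
  46→54: 8 bp
  54→58: 4 bp
  58→69: 11 bp
  69→88: 19 bp
  88→96: 8 bp
  96→105: 9 bp
  105→116: 11 bp
  116→127: 11 bp
  127→130: 3 bp
  130→150: 20 bp
  150→174: 24 bp
  174→185: 11 bp
  185→193: 8 bp
  193→201: 8 bp
  201→211: 10 bp
  211→6 (wrap): 222-211+6 = 17 bp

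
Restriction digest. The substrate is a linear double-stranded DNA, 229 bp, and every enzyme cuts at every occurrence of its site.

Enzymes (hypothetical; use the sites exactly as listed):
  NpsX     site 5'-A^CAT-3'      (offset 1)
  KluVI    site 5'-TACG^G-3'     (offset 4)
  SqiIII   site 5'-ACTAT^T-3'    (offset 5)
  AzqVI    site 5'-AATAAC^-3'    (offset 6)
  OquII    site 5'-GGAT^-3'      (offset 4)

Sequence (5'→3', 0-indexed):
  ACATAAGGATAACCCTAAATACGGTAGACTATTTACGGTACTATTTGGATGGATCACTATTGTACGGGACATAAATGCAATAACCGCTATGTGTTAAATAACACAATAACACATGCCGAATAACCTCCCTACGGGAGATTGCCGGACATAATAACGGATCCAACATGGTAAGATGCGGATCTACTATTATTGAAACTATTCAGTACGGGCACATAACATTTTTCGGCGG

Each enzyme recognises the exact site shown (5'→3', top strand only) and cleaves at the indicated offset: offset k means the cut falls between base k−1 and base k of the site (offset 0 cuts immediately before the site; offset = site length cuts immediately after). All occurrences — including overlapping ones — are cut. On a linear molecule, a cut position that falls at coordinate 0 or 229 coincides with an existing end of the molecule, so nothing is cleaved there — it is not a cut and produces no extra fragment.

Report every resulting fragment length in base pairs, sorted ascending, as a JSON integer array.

[1,1,3,4,4,4,4,5,5,6,6,6,7,7,8,8,9,9,9,9,12,13,13,13,13,15,17,18]

Site scan:
  NpsX ACAT/1: at [0, 68, 110, 145, 162, 210, 215] ⇒ [1, 69, 111, 146, 163, 211, 216]
  KluVI TACGG/4: at [19, 33, 62, 129, 203] ⇒ [23, 37, 66, 133, 207]
  SqiIII ACTATT/5: at [27, 39, 55, 182, 194] ⇒ [32, 44, 60, 187, 199]
  AzqVI AATAAC/6: at [78, 96, 104, 118, 149] ⇒ [84, 102, 110, 124, 155]
  OquII GGAT/4: at [6, 46, 50, 155, 176] ⇒ [10, 50, 54, 159, 180]

Pooled cuts: [1, 10, 23, 32, 37, 44, 50, 54, 60, 66, 69, 84, 102, 110, 111, 124, 133, 146, 155, 159, 163, 180, 187, 199, 207, 211, 216]

Fragments:
  [0,1): 1 bp
  [1,10): 9 bp
  [10,23): 13 bp
  [23,32): 9 bp
  [32,37): 5 bp
  [37,44): 7 bp
  [44,50): 6 bp
  [50,54): 4 bp
  [54,60): 6 bp
  [60,66): 6 bp
  [66,69): 3 bp
  [69,84): 15 bp
  [84,102): 18 bp
  [102,110): 8 bp
  [110,111): 1 bp
  [111,124): 13 bp
  [124,133): 9 bp
  [133,146): 13 bp
  [146,155): 9 bp
  [155,159): 4 bp
  [159,163): 4 bp
  [163,180): 17 bp
  [180,187): 7 bp
  [187,199): 12 bp
  [199,207): 8 bp
  [207,211): 4 bp
  [211,216): 5 bp
  [216,229): 13 bp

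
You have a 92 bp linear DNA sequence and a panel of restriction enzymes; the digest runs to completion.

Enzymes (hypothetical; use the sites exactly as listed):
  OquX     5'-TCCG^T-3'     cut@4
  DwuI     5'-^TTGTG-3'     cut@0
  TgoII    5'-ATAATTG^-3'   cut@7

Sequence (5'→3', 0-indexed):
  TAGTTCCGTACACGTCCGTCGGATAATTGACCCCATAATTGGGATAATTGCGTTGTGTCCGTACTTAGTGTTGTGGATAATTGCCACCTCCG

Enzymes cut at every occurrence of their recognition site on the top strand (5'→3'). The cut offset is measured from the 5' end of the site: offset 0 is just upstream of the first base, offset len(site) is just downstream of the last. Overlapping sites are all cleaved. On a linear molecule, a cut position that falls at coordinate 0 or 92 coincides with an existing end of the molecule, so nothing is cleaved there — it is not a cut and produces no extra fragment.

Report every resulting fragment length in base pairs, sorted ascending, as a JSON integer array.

Site scan:
  OquX TCCGT/4: at [4, 14, 57] ⇒ [8, 18, 61]
  DwuI TTGTG/0: at [52, 70] ⇒ [52, 70]
  TgoII ATAATTG/7: at [22, 34, 43, 76] ⇒ [29, 41, 50, 83]

All cut coordinates (distinct, sorted): [8, 18, 29, 41, 50, 52, 61, 70, 83]

Fragment lengths:
  [0,8): 8 bp
  [8,18): 10 bp
  [18,29): 11 bp
  [29,41): 12 bp
  [41,50): 9 bp
  [50,52): 2 bp
  [52,61): 9 bp
  [61,70): 9 bp
  [70,83): 13 bp
  [83,92): 9 bp

[2,8,9,9,9,9,10,11,12,13]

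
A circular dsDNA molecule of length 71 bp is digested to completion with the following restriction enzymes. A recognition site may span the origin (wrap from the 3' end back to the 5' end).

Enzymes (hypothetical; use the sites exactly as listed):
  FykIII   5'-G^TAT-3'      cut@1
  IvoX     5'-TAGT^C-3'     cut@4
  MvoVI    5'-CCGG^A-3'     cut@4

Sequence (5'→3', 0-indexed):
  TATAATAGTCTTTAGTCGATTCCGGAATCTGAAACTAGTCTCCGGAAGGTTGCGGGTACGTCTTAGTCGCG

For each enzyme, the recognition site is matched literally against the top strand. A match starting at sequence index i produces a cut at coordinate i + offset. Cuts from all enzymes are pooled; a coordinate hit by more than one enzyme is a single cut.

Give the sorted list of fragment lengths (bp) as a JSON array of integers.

[4,6,7,9,9,14,22]

Site scan:
  FykIII (GTAT, off=1): starts [70] → cuts [0]
  IvoX (TAGTC, off=4): starts [5, 12, 35, 63] → cuts [9, 16, 39, 67]
  MvoVI (CCGGA, off=4): starts [21, 41] → cuts [25, 45]

All cut coordinates (distinct, sorted): [0, 9, 16, 25, 39, 45, 67]

Fragment lengths:
  0→9: 9 bp
  9→16: 7 bp
  16→25: 9 bp
  25→39: 14 bp
  39→45: 6 bp
  45→67: 22 bp
  67→0 (wrap): 71-67+0 = 4 bp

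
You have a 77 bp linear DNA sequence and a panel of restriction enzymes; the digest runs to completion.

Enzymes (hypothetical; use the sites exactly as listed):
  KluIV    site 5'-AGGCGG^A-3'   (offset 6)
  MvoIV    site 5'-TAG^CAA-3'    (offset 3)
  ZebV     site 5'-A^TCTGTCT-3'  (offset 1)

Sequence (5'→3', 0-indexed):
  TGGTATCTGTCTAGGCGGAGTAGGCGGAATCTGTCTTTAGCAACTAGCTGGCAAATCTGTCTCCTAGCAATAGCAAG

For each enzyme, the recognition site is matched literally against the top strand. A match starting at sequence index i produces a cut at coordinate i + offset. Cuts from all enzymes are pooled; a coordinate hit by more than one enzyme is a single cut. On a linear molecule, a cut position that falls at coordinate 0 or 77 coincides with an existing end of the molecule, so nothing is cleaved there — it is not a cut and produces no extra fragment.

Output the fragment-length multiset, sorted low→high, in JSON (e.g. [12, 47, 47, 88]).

[2,4,5,6,9,11,12,13,15]

Scan for sites:
  KluIV AGGCGGA/6: at [12, 21] ⇒ [18, 27]
  MvoIV TAGCAA/3: at [37, 64, 70] ⇒ [40, 67, 73]
  ZebV ATCTGTCT/1: at [4, 28, 54] ⇒ [5, 29, 55]

All cut coordinates (distinct, sorted): [5, 18, 27, 29, 40, 55, 67, 73]

Fragments:
  [0,5): 5 bp
  [5,18): 13 bp
  [18,27): 9 bp
  [27,29): 2 bp
  [29,40): 11 bp
  [40,55): 15 bp
  [55,67): 12 bp
  [67,73): 6 bp
  [73,77): 4 bp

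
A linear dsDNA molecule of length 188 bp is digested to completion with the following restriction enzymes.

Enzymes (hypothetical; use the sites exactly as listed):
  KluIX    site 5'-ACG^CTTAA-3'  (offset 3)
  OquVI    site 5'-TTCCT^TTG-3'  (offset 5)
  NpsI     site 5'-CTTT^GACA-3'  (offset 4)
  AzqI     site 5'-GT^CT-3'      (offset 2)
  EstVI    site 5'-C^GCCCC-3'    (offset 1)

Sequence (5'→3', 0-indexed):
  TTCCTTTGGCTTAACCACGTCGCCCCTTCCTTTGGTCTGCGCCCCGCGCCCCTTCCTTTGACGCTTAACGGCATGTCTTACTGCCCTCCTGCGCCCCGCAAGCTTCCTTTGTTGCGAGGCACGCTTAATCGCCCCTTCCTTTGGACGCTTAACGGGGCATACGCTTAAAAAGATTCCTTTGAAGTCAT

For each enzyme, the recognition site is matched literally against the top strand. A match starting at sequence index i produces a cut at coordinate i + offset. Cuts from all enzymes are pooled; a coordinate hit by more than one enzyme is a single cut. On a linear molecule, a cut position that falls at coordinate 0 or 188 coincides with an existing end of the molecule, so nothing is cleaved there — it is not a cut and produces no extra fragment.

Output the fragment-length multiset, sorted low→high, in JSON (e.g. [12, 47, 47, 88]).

[4,5,5,6,7,7,7,10,10,10,10,13,15,15,16,16,16,16]

Scan for sites:
  KluIX (ACGCTTAA, off=3): starts [60, 120, 144, 160] → cuts [63, 123, 147, 163]
  OquVI (TTCCTTTG, off=5): starts [0, 26, 52, 103, 135, 173] → cuts [5, 31, 57, 108, 140, 178]
  NpsI (CTTTGACA, off=4): no sites
  AzqI (GTCT, off=2): starts [34, 74] → cuts [36, 76]
  EstVI (CGCCCC, off=1): starts [20, 39, 46, 91, 129] → cuts [21, 40, 47, 92, 130]

Pooled cuts: [5, 21, 31, 36, 40, 47, 57, 63, 76, 92, 108, 123, 130, 140, 147, 163, 178]

Fragment lengths:
  [0,5): 5 bp
  [5,21): 16 bp
  [21,31): 10 bp
  [31,36): 5 bp
  [36,40): 4 bp
  [40,47): 7 bp
  [47,57): 10 bp
  [57,63): 6 bp
  [63,76): 13 bp
  [76,92): 16 bp
  [92,108): 16 bp
  [108,123): 15 bp
  [123,130): 7 bp
  [130,140): 10 bp
  [140,147): 7 bp
  [147,163): 16 bp
  [163,178): 15 bp
  [178,188): 10 bp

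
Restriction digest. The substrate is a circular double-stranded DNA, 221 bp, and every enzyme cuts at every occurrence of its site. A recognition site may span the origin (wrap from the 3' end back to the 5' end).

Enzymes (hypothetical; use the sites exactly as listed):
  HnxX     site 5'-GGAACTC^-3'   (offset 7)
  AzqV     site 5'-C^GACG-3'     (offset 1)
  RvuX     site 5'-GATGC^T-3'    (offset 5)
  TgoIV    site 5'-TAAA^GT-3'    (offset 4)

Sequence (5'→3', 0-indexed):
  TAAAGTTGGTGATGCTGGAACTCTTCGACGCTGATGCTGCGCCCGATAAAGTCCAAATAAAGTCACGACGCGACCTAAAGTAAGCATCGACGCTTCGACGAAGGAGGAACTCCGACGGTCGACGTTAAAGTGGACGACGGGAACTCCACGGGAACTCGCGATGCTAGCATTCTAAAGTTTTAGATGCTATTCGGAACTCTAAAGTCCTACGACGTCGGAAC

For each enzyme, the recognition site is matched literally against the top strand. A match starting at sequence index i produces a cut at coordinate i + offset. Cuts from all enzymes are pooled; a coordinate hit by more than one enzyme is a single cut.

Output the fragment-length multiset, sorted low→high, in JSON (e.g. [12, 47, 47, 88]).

Per-enzyme occurrences:
  HnxX (GGAACTC, off=7): starts [16, 105, 139, 150, 192] → cuts [23, 112, 146, 157, 199]
  AzqV (CGACG, off=1): starts [25, 65, 87, 95, 112, 119, 134, 209] → cuts [26, 66, 88, 96, 113, 120, 135, 210]
  RvuX (GATGCT, off=5): starts [10, 32, 159, 182] → cuts [15, 37, 164, 187]
  TgoIV (TAAAGT, off=4): starts [0, 46, 57, 75, 125, 172, 199] → cuts [4, 50, 61, 79, 129, 176, 203]

Pooled cuts: [4, 15, 23, 26, 37, 50, 61, 66, 79, 88, 96, 112, 113, 120, 129, 135, 146, 157, 164, 176, 187, 199, 203, 210]

Fragment lengths:
  4→15: 11 bp
  15→23: 8 bp
  23→26: 3 bp
  26→37: 11 bp
  37→50: 13 bp
  50→61: 11 bp
  61→66: 5 bp
  66→79: 13 bp
  79→88: 9 bp
  88→96: 8 bp
  96→112: 16 bp
  112→113: 1 bp
  113→120: 7 bp
  120→129: 9 bp
  129→135: 6 bp
  135→146: 11 bp
  146→157: 11 bp
  157→164: 7 bp
  164→176: 12 bp
  176→187: 11 bp
  187→199: 12 bp
  199→203: 4 bp
  203→210: 7 bp
  210→4 (wrap): 221-210+4 = 15 bp

[1,3,4,5,6,7,7,7,8,8,9,9,11,11,11,11,11,11,12,12,13,13,15,16]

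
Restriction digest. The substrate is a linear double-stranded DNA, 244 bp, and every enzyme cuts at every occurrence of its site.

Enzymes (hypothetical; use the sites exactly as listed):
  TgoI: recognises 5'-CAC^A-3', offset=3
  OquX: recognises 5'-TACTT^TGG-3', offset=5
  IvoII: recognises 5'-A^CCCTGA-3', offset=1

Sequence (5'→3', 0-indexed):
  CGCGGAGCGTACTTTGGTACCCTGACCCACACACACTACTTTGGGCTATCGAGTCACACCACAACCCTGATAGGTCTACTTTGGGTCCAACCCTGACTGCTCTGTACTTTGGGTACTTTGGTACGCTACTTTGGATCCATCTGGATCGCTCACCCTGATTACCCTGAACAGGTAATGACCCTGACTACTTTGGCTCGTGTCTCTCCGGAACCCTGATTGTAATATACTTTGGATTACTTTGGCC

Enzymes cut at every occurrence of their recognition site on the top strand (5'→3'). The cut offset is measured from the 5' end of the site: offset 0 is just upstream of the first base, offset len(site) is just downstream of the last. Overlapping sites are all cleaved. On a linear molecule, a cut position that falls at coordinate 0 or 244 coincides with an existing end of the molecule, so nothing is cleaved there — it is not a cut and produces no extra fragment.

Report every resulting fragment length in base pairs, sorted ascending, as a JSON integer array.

Per-enzyme occurrences:
  TgoI CACA/3: at [27, 29, 31, 54, 59] ⇒ [30, 32, 34, 57, 62]
  OquX TACTTTGG/5: at [9, 36, 76, 104, 113, 126, 185, 224, 234] ⇒ [14, 41, 81, 109, 118, 131, 190, 229, 239]
  IvoII ACCCTGA/1: at [18, 63, 89, 151, 160, 177, 209] ⇒ [19, 64, 90, 152, 161, 178, 210]

All cut coordinates (distinct, sorted): [14, 19, 30, 32, 34, 41, 57, 62, 64, 81, 90, 109, 118, 131, 152, 161, 178, 190, 210, 229, 239]

Fragment lengths:
  [0,14): 14 bp
  [14,19): 5 bp
  [19,30): 11 bp
  [30,32): 2 bp
  [32,34): 2 bp
  [34,41): 7 bp
  [41,57): 16 bp
  [57,62): 5 bp
  [62,64): 2 bp
  [64,81): 17 bp
  [81,90): 9 bp
  [90,109): 19 bp
  [109,118): 9 bp
  [118,131): 13 bp
  [131,152): 21 bp
  [152,161): 9 bp
  [161,178): 17 bp
  [178,190): 12 bp
  [190,210): 20 bp
  [210,229): 19 bp
  [229,239): 10 bp
  [239,244): 5 bp

[2,2,2,5,5,5,7,9,9,9,10,11,12,13,14,16,17,17,19,19,20,21]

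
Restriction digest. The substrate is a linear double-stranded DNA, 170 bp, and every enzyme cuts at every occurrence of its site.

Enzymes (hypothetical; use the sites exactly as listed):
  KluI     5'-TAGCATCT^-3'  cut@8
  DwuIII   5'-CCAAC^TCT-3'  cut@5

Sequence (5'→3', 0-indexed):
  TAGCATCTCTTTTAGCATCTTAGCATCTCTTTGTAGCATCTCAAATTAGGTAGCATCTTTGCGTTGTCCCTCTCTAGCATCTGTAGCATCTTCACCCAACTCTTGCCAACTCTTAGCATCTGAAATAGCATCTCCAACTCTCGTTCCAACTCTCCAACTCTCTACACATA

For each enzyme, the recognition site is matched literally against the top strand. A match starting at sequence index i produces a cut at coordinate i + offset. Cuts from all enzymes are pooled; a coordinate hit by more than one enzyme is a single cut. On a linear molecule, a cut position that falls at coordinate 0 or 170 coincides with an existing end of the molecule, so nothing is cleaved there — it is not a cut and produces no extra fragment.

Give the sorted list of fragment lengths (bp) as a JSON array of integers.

Scan for sites:
  KluI TAGCATCT/8: at [0, 12, 20, 33, 50, 74, 83, 113, 125] ⇒ [8, 20, 28, 41, 58, 82, 91, 121, 133]
  DwuIII CCAACTCT/5: at [95, 105, 133, 145, 153] ⇒ [100, 110, 138, 150, 158]

All cut coordinates (distinct, sorted): [8, 20, 28, 41, 58, 82, 91, 100, 110, 121, 133, 138, 150, 158]

Fragment lengths:
  [0,8): 8 bp
  [8,20): 12 bp
  [20,28): 8 bp
  [28,41): 13 bp
  [41,58): 17 bp
  [58,82): 24 bp
  [82,91): 9 bp
  [91,100): 9 bp
  [100,110): 10 bp
  [110,121): 11 bp
  [121,133): 12 bp
  [133,138): 5 bp
  [138,150): 12 bp
  [150,158): 8 bp
  [158,170): 12 bp

[5,8,8,8,9,9,10,11,12,12,12,12,13,17,24]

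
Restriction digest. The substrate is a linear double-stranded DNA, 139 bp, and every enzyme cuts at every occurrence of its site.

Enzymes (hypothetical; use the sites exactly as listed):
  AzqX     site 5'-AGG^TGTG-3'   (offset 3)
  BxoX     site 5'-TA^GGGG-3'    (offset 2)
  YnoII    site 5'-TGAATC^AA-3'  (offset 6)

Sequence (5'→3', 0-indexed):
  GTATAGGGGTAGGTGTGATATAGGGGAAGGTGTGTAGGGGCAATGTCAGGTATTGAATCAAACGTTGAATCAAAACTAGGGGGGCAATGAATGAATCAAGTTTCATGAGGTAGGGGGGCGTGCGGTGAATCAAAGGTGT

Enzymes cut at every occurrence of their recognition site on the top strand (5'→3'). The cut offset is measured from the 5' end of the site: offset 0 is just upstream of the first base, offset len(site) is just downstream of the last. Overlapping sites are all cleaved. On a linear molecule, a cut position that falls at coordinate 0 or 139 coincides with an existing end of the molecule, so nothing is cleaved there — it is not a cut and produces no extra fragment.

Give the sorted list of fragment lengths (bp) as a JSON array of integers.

Site scan:
  AzqX AGGTGTG/3: at [10, 27] ⇒ [13, 30]
  BxoX TAGGGG/2: at [3, 20, 34, 76, 110] ⇒ [5, 22, 36, 78, 112]
  YnoII TGAATCAA/6: at [53, 65, 91, 125] ⇒ [59, 71, 97, 131]

Pooled cuts: [5, 13, 22, 30, 36, 59, 71, 78, 97, 112, 131]

Fragment lengths:
  [0,5): 5 bp
  [5,13): 8 bp
  [13,22): 9 bp
  [22,30): 8 bp
  [30,36): 6 bp
  [36,59): 23 bp
  [59,71): 12 bp
  [71,78): 7 bp
  [78,97): 19 bp
  [97,112): 15 bp
  [112,131): 19 bp
  [131,139): 8 bp

[5,6,7,8,8,8,9,12,15,19,19,23]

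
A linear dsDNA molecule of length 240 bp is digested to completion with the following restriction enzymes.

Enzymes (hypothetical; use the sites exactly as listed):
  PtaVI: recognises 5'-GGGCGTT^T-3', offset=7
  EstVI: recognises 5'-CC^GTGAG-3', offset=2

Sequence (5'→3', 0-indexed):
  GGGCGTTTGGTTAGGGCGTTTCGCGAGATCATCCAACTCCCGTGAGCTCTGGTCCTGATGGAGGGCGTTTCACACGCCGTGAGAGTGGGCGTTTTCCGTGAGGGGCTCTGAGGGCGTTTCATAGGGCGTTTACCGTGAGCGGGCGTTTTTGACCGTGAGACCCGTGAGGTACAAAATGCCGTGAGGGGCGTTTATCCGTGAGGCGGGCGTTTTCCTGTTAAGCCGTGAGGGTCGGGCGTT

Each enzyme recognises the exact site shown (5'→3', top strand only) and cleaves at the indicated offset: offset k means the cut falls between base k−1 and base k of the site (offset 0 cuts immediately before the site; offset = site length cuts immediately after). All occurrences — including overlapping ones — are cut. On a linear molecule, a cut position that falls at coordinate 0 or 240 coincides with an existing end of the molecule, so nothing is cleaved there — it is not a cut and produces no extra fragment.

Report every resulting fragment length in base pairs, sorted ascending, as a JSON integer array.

[4,4,5,7,7,9,9,12,12,13,13,13,14,15,16,17,21,21,28]

Scan for sites:
  PtaVI GGGCGTTT/7: at [0, 13, 62, 86, 111, 123, 140, 185, 204] ⇒ [7, 20, 69, 93, 118, 130, 147, 192, 211]
  EstVI CCGTGAG/2: at [39, 76, 95, 132, 152, 161, 178, 195, 222] ⇒ [41, 78, 97, 134, 154, 163, 180, 197, 224]

All cut coordinates (distinct, sorted): [7, 20, 41, 69, 78, 93, 97, 118, 130, 134, 147, 154, 163, 180, 192, 197, 211, 224]

Fragments:
  [0,7): 7 bp
  [7,20): 13 bp
  [20,41): 21 bp
  [41,69): 28 bp
  [69,78): 9 bp
  [78,93): 15 bp
  [93,97): 4 bp
  [97,118): 21 bp
  [118,130): 12 bp
  [130,134): 4 bp
  [134,147): 13 bp
  [147,154): 7 bp
  [154,163): 9 bp
  [163,180): 17 bp
  [180,192): 12 bp
  [192,197): 5 bp
  [197,211): 14 bp
  [211,224): 13 bp
  [224,240): 16 bp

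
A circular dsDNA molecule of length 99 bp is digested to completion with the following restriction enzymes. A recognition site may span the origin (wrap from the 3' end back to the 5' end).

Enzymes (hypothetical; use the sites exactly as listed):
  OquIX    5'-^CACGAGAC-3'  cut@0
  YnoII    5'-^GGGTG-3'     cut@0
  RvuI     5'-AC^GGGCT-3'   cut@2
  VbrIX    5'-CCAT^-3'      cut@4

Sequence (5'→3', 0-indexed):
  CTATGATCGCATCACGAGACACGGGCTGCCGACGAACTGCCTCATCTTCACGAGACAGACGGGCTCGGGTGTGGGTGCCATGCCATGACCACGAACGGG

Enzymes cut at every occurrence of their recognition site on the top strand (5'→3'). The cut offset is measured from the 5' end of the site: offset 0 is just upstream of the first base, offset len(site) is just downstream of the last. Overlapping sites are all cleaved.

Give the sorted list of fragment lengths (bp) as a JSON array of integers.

Scan for sites:
  OquIX (CACGAGAC, off=0): starts [12, 48] → cuts [12, 48]
  YnoII (GGGTG, off=0): starts [66, 72] → cuts [66, 72]
  RvuI (ACGGGCT, off=2): starts [20, 58, 94] → cuts [22, 60, 96]
  VbrIX (CCAT, off=4): starts [77, 82] → cuts [81, 86]

Pooled cuts: [12, 22, 48, 60, 66, 72, 81, 86, 96]

Fragment lengths:
  12→22: 10 bp
  22→48: 26 bp
  48→60: 12 bp
  60→66: 6 bp
  66→72: 6 bp
  72→81: 9 bp
  81→86: 5 bp
  86→96: 10 bp
  96→12 (wrap): 99-96+12 = 15 bp

[5,6,6,9,10,10,12,15,26]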